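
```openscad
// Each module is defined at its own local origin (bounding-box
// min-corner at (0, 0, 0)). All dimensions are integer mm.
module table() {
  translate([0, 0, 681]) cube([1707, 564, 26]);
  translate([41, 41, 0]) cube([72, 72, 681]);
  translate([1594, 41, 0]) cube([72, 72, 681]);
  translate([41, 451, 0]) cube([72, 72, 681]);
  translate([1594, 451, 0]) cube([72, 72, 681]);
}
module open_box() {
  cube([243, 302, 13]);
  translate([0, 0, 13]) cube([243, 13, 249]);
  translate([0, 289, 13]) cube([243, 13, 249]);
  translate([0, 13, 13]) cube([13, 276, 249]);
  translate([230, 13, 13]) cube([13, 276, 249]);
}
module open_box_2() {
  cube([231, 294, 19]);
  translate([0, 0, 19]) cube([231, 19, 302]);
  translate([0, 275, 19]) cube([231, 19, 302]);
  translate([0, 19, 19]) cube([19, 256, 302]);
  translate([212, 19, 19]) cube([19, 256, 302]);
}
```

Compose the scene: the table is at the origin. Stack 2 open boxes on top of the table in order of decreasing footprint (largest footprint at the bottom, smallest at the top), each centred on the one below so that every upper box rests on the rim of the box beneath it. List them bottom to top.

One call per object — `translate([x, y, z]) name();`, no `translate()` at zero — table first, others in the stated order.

table();
translate([732, 131, 707]) open_box();
translate([738, 135, 969]) open_box_2();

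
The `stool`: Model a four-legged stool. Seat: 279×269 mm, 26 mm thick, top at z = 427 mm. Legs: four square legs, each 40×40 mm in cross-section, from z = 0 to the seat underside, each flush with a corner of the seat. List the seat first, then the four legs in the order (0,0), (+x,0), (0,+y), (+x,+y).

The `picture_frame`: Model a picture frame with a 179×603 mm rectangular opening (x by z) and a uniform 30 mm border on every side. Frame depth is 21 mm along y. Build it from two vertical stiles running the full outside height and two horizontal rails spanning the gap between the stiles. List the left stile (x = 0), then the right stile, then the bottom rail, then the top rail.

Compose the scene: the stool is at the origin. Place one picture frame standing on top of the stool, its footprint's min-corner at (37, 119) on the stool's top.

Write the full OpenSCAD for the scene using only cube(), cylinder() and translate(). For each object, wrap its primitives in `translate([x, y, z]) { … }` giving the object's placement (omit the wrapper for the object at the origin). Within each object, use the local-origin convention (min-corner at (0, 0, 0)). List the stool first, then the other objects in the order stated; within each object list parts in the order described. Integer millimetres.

translate([0, 0, 401]) cube([279, 269, 26]);
cube([40, 40, 401]);
translate([239, 0, 0]) cube([40, 40, 401]);
translate([0, 229, 0]) cube([40, 40, 401]);
translate([239, 229, 0]) cube([40, 40, 401]);
translate([37, 119, 427]) {
  cube([30, 21, 663]);
  translate([209, 0, 0]) cube([30, 21, 663]);
  translate([30, 0, 0]) cube([179, 21, 30]);
  translate([30, 0, 633]) cube([179, 21, 30]);
}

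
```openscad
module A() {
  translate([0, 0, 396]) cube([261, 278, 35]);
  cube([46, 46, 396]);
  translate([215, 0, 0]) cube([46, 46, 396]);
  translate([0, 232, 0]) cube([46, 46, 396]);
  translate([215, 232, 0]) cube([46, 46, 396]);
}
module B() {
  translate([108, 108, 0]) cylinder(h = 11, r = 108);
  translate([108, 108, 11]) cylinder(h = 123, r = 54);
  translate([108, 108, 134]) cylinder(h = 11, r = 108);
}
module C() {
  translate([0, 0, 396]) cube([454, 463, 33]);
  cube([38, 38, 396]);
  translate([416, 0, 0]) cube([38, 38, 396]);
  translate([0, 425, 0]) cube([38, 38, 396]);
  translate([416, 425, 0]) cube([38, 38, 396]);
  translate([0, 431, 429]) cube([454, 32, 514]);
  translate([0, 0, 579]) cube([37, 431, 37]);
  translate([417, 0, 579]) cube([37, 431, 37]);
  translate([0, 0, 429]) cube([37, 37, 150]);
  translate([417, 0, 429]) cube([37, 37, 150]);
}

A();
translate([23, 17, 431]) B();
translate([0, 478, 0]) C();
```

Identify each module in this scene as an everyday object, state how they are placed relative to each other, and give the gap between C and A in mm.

A is a stool. B is a spool. C is a chair. The spool is on top of the stool. The chair is on the floor beside the stool on its +y side. The gap between the chair and the stool is 200 mm.

The chair's nearest face is 200 mm from the stool's +y face.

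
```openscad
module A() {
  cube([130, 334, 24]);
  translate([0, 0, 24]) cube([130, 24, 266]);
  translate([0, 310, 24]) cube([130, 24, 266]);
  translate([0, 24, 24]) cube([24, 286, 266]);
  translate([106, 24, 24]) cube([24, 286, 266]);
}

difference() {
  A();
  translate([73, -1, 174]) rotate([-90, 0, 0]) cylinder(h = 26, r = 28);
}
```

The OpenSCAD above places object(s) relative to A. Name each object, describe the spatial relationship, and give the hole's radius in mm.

A is an open box. The open box has a circular hole through its front wall. The hole's radius is 28 mm.

The subtracted cylinder has r = 28 mm.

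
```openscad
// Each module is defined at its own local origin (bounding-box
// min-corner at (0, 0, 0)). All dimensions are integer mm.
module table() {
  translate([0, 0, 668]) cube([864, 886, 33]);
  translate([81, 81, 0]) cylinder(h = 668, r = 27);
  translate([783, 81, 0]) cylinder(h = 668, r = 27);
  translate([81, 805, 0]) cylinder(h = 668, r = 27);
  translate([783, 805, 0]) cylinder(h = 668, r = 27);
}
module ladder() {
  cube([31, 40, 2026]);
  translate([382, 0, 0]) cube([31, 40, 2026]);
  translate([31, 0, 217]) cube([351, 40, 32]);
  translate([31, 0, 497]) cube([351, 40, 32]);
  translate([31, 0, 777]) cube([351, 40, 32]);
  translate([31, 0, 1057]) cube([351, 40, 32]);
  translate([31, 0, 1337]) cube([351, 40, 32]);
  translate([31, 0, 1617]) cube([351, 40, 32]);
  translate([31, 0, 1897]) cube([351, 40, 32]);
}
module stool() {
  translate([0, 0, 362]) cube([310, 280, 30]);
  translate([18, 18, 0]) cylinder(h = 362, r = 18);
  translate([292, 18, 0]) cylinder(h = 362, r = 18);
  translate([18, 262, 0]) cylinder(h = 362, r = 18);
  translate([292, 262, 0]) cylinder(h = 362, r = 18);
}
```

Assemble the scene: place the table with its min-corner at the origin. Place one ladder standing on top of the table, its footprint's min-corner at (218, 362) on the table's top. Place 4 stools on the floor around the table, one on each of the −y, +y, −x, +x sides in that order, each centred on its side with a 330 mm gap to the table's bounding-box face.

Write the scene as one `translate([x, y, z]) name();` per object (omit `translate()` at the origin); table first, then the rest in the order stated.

table();
translate([218, 362, 701]) ladder();
translate([277, -610, 0]) stool();
translate([277, 1216, 0]) stool();
translate([-640, 303, 0]) stool();
translate([1194, 303, 0]) stool();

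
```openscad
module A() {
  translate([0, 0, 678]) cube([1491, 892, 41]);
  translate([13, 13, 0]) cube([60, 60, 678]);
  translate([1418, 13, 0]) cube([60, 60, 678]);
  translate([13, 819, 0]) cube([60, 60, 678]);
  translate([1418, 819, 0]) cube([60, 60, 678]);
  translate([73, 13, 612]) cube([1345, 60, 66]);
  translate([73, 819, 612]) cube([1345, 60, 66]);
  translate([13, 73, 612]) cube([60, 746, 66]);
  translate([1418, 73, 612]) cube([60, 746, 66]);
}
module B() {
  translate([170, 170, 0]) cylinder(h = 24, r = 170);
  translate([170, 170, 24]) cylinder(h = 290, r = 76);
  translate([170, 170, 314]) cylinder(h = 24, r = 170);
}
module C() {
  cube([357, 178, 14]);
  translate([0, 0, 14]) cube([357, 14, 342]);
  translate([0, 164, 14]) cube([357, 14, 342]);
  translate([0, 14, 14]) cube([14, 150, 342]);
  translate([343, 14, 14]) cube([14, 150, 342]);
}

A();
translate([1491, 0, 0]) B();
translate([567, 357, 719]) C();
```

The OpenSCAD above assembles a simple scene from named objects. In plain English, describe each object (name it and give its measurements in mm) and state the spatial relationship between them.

A is a rectangular dining table. The top is 1491×892×41 mm with its upper surface at z = 719 mm. It stands on four 60×60 mm square legs, each inset 13 mm from the nearest pair of top edges, running from the floor to the underside of the top. Four apron rails, 60 mm thick and 66 mm tall, run between adjacent legs with their top edges flush with the underside of the top and their outer faces flush with the legs' outer faces.

B is a spool: two coaxial disc flanges of radius 170 mm and thickness 24 mm, joined by a core cylinder of radius 76 mm and height 290 mm. The lower flange rests on z = 0 and the three cylinders share a vertical axis.

C is an open storage box with external size 357×178×356 mm and wall thickness 14 mm (the base is also 14 mm thick). The base covers the whole footprint; the four walls stand on the base, with the y-facing walls full-width and the x-facing walls fitting between their inner faces.

The spool is against the table's +x side, with their −y faces flush. The open box is on top of the table, centred.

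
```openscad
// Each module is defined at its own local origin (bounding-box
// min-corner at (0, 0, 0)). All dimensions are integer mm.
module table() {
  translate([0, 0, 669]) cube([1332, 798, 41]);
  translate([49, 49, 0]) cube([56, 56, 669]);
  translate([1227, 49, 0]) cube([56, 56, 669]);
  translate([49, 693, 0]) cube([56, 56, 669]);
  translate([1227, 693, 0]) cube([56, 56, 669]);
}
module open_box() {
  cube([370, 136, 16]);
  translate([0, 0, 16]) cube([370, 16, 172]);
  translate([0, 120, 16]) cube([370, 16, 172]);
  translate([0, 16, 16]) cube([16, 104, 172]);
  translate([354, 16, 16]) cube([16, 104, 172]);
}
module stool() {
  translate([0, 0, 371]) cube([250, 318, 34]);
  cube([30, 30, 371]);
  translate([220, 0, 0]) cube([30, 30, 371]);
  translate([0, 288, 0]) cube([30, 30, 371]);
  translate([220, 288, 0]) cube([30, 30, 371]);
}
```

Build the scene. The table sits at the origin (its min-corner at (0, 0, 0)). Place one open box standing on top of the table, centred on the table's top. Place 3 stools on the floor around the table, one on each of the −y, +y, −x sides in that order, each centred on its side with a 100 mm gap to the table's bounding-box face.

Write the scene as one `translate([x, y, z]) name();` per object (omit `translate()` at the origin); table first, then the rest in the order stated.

table();
translate([481, 331, 710]) open_box();
translate([541, -418, 0]) stool();
translate([541, 898, 0]) stool();
translate([-350, 240, 0]) stool();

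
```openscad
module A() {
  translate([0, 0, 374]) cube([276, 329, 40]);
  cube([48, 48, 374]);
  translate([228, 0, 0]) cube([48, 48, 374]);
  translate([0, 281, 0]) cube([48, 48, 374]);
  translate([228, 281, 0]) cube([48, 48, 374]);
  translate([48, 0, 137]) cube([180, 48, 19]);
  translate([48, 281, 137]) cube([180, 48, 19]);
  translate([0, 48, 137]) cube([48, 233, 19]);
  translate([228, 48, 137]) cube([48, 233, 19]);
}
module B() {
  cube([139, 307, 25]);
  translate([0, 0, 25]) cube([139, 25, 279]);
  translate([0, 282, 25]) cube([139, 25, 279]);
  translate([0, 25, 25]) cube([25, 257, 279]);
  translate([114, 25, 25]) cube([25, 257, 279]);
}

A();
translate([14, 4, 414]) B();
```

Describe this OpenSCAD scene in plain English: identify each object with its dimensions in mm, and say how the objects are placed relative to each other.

A is a four-legged stool. The seat is a 276×329×40 mm slab whose top surface is at z = 414 mm; four square legs, each 48×48 mm in cross-section, run from the floor (z = 0) to the underside of the seat, each flush with a corner of the seat. Four stretchers, 48 mm wide and 19 mm tall, connect adjacent legs with their undersides at z = 137 mm, each running between the inner faces of the legs it joins and aligned with the legs' outer faces on the other axis.

B is an open storage box with external size 139×307×304 mm and wall thickness 25 mm (the base is also 25 mm thick). The base covers the whole footprint; the four walls stand on the base, with the y-facing walls full-width and the x-facing walls fitting between their inner faces.

The open box is on top of the stool.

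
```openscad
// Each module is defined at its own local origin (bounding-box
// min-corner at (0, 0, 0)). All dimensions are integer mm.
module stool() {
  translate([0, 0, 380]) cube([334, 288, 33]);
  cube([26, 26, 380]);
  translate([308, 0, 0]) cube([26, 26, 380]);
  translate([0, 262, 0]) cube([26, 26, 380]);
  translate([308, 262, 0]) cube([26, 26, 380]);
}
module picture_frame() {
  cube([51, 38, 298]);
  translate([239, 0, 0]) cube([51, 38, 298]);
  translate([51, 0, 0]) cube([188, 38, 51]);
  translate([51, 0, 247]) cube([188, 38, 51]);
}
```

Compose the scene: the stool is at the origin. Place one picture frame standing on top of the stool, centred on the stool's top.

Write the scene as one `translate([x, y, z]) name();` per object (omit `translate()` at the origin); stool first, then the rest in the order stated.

stool();
translate([22, 125, 413]) picture_frame();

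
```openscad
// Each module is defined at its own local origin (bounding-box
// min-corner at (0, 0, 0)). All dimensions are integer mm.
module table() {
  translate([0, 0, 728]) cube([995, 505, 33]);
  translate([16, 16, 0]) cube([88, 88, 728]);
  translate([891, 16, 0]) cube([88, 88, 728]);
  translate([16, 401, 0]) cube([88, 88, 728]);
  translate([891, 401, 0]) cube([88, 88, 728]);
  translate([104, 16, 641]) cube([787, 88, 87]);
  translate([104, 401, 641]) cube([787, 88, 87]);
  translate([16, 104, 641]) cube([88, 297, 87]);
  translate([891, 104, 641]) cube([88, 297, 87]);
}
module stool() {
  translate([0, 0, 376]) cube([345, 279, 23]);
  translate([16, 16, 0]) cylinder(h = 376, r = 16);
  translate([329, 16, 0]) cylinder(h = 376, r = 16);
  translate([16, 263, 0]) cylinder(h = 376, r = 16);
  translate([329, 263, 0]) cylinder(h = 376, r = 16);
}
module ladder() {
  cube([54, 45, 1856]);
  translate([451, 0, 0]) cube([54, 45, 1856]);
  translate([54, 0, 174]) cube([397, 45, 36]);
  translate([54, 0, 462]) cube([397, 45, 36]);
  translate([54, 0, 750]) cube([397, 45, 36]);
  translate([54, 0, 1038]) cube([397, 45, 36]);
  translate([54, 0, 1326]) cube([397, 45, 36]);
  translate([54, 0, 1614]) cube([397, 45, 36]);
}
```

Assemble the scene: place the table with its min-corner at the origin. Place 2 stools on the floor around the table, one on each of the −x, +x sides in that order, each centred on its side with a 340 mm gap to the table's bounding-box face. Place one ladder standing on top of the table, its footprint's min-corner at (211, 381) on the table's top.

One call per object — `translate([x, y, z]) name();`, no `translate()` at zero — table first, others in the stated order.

table();
translate([-685, 113, 0]) stool();
translate([1335, 113, 0]) stool();
translate([211, 381, 761]) ladder();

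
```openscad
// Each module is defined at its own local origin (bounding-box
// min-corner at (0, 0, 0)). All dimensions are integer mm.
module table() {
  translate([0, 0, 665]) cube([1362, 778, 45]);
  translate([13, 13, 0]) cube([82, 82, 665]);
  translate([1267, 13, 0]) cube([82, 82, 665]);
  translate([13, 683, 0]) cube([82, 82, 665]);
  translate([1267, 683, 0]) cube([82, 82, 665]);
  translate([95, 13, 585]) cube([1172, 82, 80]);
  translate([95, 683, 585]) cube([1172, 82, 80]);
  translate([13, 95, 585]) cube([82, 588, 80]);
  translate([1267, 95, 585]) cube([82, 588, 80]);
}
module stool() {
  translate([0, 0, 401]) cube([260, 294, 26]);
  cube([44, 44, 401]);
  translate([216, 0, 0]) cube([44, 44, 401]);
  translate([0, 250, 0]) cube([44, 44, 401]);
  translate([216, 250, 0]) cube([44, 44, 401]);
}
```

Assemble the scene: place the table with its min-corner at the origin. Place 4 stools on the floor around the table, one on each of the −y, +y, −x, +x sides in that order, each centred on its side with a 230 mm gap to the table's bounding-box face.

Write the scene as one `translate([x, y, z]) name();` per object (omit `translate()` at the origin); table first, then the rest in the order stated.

table();
translate([551, -524, 0]) stool();
translate([551, 1008, 0]) stool();
translate([-490, 242, 0]) stool();
translate([1592, 242, 0]) stool();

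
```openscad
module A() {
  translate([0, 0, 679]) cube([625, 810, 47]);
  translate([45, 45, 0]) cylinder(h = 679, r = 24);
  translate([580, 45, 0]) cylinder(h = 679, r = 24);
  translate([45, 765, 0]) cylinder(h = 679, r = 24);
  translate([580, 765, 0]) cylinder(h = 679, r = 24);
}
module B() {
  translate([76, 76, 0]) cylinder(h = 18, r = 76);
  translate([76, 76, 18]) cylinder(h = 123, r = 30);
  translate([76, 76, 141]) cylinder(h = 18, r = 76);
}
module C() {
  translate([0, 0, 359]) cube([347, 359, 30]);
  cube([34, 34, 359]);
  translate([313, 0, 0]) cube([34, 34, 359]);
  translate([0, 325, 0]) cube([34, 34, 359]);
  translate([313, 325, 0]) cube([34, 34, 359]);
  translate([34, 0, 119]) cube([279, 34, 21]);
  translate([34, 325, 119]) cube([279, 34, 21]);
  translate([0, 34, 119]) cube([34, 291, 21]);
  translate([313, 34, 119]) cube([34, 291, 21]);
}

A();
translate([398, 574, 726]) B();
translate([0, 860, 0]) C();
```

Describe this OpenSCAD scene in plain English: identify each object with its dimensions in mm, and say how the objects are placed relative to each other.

A is a rectangular dining table. The top is 625×810×47 mm with its upper surface at z = 726 mm. It stands on four round legs of 48 mm diameter, each leg's bounding box inset 21 mm from the nearest pair of top edges, running from the floor to the underside of the top.

B is a spool: two coaxial disc flanges of radius 76 mm and thickness 18 mm, joined by a core cylinder of radius 30 mm and height 123 mm. The lower flange rests on z = 0 and the three cylinders share a vertical axis.

C is a four-legged stool. The seat is 347×359 mm, 30 mm thick, top at z = 389 mm. It stands on four square legs, each 34×34 mm in cross-section, from z = 0 to the seat underside, each flush with a corner of the seat. Four stretchers, 34 mm wide and 21 mm tall, connect adjacent legs with their undersides at z = 119 mm, each running between the inner faces of the legs it joins and aligned with the legs' outer faces on the other axis.

The spool is on top of the table. The stool is on the floor beside the table on its +y side.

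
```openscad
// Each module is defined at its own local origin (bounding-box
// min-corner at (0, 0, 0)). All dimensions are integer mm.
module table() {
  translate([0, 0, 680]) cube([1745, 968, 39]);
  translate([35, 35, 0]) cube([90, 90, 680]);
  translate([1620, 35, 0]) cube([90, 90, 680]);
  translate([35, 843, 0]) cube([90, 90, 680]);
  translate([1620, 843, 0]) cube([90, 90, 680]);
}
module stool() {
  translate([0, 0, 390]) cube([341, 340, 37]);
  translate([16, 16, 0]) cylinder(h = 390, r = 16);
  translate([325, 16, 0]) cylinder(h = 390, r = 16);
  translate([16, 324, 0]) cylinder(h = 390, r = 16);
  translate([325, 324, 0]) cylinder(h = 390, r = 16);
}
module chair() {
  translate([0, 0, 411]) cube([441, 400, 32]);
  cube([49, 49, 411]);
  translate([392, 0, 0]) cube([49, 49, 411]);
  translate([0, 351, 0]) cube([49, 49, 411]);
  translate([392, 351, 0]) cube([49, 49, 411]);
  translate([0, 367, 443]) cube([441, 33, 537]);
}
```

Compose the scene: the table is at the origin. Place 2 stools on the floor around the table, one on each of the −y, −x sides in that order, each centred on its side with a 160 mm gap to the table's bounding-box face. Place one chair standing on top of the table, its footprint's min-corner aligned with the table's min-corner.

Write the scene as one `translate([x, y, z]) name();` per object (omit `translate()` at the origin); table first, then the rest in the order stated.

table();
translate([702, -500, 0]) stool();
translate([-501, 314, 0]) stool();
translate([0, 0, 719]) chair();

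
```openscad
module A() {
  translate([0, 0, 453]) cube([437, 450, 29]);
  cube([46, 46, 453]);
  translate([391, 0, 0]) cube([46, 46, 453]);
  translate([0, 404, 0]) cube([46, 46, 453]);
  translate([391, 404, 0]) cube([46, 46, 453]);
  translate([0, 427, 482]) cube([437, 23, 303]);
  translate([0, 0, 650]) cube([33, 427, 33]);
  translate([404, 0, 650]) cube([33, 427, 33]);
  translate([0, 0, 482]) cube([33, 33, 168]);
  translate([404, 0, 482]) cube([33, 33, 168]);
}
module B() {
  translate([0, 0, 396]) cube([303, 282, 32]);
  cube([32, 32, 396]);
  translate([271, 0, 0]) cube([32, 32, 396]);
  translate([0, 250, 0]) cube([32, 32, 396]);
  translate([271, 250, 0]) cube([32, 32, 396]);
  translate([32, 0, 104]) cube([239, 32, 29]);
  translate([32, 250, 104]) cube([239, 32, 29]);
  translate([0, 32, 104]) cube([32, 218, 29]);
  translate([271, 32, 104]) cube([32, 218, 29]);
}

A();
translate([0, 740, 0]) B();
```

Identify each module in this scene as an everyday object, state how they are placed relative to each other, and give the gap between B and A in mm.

A is a chair. B is a stool. The stool is on the floor beside the chair on its +y side. The gap between the stool and the chair is 290 mm.

The stool's nearest face is 290 mm from the chair's +y face.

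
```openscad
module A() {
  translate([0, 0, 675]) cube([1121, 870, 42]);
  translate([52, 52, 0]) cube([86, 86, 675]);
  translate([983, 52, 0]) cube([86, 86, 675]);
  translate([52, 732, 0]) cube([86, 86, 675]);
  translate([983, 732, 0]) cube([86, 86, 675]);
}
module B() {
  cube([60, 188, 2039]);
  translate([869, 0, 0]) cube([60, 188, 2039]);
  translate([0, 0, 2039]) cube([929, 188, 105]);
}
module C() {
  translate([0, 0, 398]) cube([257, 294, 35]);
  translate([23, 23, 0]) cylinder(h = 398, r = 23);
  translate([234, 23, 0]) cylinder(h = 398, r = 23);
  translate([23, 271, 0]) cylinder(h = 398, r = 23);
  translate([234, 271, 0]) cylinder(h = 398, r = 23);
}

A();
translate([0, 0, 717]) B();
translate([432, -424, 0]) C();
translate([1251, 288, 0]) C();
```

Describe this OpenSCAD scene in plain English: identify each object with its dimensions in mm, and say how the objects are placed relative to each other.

A is a table: top 1121 mm (x) × 870 mm (y), 42 mm thick, upper face at z = 717 mm, on four 86×86 mm square legs, each inset 52 mm from the nearest pair of top edges, running from z = 0 to the bottom of the top.

B is a door frame. The clear opening is 809 mm wide and 2039 mm high. Two 60 mm wide jambs, 188 mm deep, stand either side of the opening from the floor to the top of the opening. A 105 mm thick head sits across the top of both jambs, spanning the full outside width of the frame.

C is a simple wooden stool: a rectangular seat 257 mm (x) by 294 mm (y), 35 mm thick, top face at z = 433 mm, on four round legs, each 46 mm in diameter. The legs rest on z = 0, each leg's axis is inset half a diameter from the nearest pair of seat edges (so the leg's bounding box is flush with the corner).

The door frame is on top of the table. Two stools sit around the table at the −y, +x sides.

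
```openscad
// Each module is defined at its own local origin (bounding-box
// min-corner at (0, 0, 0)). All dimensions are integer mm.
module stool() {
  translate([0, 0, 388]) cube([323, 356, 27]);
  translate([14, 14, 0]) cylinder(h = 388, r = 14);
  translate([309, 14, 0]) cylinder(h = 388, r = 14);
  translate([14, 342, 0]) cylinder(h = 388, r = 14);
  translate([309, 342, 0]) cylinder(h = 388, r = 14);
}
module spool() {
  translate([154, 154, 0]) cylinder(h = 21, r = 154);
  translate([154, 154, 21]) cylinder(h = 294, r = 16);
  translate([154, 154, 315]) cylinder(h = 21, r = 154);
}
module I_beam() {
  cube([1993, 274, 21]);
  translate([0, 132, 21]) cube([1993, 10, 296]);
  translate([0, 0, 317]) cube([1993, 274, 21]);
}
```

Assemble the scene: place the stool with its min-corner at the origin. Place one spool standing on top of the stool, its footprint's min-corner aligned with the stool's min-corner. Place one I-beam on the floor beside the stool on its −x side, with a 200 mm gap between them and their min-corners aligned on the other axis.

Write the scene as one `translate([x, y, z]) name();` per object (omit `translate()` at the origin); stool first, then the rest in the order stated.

stool();
translate([0, 0, 415]) spool();
translate([-2193, 0, 0]) I_beam();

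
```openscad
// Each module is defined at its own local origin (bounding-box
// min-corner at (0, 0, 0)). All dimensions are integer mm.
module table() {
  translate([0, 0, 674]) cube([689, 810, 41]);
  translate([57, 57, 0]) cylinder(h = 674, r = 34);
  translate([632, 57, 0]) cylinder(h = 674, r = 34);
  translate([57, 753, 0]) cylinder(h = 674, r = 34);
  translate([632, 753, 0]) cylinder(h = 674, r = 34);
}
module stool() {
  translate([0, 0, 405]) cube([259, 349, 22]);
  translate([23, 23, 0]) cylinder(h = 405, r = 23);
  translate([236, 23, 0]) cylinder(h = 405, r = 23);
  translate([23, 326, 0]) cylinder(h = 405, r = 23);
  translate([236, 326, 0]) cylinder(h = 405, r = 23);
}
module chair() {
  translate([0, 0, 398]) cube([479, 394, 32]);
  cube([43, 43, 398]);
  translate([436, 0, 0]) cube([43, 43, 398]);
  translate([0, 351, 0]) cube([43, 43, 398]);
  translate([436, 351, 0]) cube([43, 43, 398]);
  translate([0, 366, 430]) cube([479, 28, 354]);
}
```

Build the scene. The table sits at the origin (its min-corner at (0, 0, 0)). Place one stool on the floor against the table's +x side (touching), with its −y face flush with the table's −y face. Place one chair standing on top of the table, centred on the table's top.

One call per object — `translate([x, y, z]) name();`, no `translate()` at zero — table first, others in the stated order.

table();
translate([689, 0, 0]) stool();
translate([105, 208, 715]) chair();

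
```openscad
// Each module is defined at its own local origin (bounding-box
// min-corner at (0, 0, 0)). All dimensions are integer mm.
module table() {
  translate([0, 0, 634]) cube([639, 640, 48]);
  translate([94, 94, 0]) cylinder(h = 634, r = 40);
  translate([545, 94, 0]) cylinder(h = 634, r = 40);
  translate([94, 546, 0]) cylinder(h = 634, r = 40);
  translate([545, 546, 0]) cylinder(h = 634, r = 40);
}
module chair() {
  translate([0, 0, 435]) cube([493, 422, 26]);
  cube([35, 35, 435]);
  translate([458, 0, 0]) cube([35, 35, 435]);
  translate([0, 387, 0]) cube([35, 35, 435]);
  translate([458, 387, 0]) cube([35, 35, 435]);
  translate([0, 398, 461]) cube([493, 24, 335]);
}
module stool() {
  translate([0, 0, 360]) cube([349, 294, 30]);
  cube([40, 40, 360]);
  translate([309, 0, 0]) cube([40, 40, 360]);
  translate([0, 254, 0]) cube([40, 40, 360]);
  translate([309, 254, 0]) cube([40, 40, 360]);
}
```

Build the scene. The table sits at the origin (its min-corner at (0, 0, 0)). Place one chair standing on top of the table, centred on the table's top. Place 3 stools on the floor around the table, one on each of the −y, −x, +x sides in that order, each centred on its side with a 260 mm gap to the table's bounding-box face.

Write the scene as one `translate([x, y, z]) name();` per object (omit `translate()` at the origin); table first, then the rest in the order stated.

table();
translate([73, 109, 682]) chair();
translate([145, -554, 0]) stool();
translate([-609, 173, 0]) stool();
translate([899, 173, 0]) stool();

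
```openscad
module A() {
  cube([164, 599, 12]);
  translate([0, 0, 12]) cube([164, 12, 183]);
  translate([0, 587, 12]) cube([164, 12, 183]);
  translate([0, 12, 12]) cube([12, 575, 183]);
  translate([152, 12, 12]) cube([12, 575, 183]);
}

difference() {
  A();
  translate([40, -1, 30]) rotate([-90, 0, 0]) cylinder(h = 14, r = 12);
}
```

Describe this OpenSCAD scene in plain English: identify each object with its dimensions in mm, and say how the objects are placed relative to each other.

A is an open-topped rectangular box: outside dimensions 164×599×195 mm, with a uniform wall and base thickness of 12 mm. The base is a full 164×599 slab on the floor; four walls sit on top of the base. The front and back walls (the −y and +y sides) span the full width; the two side walls fit between them.

The open box has a circular hole of radius 12 mm through its front wall, centred at (x = 40, z = 30).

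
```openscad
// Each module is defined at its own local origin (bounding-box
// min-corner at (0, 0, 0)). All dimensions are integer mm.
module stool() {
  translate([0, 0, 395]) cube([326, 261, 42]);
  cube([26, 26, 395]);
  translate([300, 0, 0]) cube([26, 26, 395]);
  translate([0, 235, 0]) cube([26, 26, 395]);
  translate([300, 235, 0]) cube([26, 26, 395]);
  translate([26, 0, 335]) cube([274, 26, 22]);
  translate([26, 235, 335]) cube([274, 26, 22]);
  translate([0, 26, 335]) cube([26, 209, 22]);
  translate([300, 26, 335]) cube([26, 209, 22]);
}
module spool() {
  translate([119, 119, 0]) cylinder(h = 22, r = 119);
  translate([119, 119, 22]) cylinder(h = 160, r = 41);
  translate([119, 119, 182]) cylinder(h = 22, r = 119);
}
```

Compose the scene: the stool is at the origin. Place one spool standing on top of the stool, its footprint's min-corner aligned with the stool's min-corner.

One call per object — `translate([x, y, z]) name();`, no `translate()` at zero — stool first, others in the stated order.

stool();
translate([0, 0, 437]) spool();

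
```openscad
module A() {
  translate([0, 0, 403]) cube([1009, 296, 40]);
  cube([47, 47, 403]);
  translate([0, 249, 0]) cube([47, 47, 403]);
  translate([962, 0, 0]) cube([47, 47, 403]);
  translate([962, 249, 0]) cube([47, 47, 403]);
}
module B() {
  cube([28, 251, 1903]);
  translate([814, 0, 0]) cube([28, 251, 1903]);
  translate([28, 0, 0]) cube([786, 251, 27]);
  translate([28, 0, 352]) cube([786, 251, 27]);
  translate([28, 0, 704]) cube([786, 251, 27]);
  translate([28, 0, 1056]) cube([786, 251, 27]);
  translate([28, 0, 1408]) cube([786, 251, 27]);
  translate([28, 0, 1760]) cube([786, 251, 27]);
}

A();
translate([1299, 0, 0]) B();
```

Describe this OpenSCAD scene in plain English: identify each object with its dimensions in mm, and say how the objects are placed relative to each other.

A is a long wooden bench with a 1009 mm (x) × 296 mm (y) seat, 40 mm thick, its top surface 443 mm above the floor. Four 47 mm square legs at the seat corners, flush with the edges, run from z = 0 to the seat underside.

B is a bookshelf 842 mm wide overall, 251 mm deep and 1903 mm tall. The two sides are 28 mm thick vertical panels. 6 horizontal shelves of 27 mm thickness span between the inner faces of the sides; the lowest shelf sits on the floor and shelves are stacked with a clear vertical gap of 325 mm between each pair.

The bookshelf is on the floor beside the bench on its +x side.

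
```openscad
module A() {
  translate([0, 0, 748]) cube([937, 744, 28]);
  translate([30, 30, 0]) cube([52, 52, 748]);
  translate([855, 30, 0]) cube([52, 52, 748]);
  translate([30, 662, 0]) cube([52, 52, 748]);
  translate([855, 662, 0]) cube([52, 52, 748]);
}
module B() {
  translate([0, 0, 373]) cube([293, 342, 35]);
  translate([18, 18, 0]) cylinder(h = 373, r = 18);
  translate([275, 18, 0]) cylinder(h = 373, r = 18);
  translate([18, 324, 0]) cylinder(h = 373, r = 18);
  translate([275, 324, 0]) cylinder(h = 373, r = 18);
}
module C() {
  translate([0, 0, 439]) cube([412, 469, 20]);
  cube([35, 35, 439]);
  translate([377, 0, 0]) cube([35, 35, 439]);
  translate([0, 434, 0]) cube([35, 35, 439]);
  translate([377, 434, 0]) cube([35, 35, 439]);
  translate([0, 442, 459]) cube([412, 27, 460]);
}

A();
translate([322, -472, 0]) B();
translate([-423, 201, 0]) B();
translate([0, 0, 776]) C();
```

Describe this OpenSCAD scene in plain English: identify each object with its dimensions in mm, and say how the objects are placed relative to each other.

A is a table with a 937×744 mm rectangular top, 28 mm thick, top surface at z = 776 mm, supported by four 52×52 mm square legs, each inset 30 mm from the nearest pair of top edges, running from the floor.

B is a simple wooden stool: a rectangular seat 293 mm (x) by 342 mm (y), 35 mm thick, top face at z = 408 mm, on four round legs, each 36 mm in diameter. The legs rest on z = 0, each leg's axis is inset half a diameter from the nearest pair of seat edges (so the leg's bounding box is flush with the corner).

C is a chair. The seat is a 412×469×20 mm slab with its top at z = 459 mm, on four 35×35 mm corner legs (flush with the seat edges, standing on z = 0). A flat backrest 27 mm thick, 460 mm tall, spans the full seat width and rises from the seat top along its +y edge, rear face flush with the rear of the seat.

Two stools sit around the table at the −y, −x sides. The chair is on top of the table.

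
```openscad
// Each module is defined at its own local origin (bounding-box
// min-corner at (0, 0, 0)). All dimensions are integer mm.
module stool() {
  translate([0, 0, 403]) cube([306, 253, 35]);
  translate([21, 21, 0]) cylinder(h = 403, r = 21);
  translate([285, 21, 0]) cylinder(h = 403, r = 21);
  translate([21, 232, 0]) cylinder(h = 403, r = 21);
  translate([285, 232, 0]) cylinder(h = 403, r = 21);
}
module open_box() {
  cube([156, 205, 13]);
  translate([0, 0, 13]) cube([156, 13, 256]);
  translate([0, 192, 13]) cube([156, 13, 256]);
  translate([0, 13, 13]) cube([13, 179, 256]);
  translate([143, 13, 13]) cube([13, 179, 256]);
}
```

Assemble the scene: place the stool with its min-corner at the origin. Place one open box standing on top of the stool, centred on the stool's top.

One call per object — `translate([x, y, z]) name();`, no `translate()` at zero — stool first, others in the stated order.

stool();
translate([75, 24, 438]) open_box();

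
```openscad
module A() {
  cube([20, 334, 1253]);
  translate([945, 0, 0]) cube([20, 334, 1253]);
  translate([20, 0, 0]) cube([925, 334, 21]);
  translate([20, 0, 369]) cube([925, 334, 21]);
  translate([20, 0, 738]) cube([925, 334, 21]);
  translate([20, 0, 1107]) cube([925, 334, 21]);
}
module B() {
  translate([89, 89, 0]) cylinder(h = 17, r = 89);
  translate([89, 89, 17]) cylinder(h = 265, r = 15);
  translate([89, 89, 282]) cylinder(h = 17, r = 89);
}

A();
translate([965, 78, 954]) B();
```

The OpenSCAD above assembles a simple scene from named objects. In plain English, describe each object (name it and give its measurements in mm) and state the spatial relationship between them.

A is an open bookshelf. Two side panels, each 20 mm thick, 334 mm deep and 1253 mm tall, stand 965 mm apart (outside-to-outside). Between them sit 4 shelves, each 21 mm thick and 334 mm deep, spanning the full gap between the sides. The bottom shelf rests on the floor (its underside at z = 0) and the clear gap between one shelf's top and the next shelf's underside is 348 mm.

B is a spool: two coaxial disc flanges of radius 89 mm and thickness 17 mm, joined by a core cylinder of radius 15 mm and height 265 mm. The lower flange rests on z = 0 and the three cylinders share a vertical axis.

The spool is beside the bookshelf with their tops flush at z = 1253.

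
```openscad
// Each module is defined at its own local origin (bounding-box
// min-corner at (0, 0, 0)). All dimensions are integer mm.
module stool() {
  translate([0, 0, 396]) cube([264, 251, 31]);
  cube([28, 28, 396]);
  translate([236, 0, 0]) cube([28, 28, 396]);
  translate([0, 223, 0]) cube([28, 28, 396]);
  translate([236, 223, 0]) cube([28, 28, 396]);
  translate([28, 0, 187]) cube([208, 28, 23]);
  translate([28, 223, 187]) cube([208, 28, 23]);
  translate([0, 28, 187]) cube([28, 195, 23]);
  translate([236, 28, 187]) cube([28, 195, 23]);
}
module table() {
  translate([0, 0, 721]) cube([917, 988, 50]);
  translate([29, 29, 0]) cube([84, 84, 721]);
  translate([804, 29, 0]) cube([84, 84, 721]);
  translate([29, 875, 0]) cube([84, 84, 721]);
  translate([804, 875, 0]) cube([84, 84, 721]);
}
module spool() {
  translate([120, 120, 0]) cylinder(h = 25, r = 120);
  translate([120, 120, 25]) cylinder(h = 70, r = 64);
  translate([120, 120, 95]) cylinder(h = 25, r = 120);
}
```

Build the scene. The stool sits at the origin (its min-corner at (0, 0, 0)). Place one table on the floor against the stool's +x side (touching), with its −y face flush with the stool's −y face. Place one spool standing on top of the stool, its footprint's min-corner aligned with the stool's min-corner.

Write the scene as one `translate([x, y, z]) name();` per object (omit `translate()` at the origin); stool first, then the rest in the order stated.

stool();
translate([264, 0, 0]) table();
translate([0, 0, 427]) spool();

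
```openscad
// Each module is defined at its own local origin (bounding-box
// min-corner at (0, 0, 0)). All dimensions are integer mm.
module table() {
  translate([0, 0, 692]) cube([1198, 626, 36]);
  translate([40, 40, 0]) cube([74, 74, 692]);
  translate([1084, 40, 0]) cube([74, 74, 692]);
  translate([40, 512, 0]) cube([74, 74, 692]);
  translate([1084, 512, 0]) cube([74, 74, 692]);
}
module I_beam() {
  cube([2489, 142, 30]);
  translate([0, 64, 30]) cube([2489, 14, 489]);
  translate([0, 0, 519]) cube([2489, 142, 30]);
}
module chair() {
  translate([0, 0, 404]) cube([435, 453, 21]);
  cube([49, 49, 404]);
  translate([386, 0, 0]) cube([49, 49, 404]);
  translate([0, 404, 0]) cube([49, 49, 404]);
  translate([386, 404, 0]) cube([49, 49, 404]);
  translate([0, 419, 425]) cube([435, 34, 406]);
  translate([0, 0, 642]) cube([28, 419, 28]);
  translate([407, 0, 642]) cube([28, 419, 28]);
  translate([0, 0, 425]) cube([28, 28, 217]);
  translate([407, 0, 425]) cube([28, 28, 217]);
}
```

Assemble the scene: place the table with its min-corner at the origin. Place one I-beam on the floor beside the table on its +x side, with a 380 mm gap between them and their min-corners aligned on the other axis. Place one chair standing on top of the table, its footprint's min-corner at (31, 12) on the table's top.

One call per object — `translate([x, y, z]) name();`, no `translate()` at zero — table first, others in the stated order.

table();
translate([1578, 0, 0]) I_beam();
translate([31, 12, 728]) chair();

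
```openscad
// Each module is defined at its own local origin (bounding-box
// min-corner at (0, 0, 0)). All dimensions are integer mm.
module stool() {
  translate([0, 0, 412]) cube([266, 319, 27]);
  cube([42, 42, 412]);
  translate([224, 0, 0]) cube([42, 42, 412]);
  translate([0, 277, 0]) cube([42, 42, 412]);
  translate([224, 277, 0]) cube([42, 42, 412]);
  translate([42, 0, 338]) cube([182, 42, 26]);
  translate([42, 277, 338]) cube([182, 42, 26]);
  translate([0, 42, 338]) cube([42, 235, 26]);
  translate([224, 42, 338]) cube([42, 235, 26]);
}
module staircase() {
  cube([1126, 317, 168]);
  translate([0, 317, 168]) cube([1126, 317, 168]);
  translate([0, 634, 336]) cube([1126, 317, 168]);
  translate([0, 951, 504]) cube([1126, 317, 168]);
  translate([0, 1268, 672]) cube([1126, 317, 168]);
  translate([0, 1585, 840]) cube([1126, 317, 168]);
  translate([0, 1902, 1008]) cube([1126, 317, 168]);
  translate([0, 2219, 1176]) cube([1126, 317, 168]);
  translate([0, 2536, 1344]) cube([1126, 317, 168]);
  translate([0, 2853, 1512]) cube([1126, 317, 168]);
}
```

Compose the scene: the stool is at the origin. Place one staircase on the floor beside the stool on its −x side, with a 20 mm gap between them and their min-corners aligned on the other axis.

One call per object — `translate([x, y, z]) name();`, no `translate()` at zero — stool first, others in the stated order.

stool();
translate([-1146, 0, 0]) staircase();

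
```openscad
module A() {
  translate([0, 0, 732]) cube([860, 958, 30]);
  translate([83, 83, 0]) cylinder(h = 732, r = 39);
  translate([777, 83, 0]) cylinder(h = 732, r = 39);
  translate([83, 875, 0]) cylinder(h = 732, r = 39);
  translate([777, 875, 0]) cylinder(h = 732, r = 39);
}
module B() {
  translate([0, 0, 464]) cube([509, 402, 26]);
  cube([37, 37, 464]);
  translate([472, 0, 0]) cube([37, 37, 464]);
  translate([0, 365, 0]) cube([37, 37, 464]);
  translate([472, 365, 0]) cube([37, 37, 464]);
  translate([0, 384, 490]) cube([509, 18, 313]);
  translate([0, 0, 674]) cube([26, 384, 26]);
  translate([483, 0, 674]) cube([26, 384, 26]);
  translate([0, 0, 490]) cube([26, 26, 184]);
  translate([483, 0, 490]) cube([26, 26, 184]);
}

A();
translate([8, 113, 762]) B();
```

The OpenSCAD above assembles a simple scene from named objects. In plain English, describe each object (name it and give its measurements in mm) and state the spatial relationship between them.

A is a table with a 860×958 mm rectangular top, 30 mm thick, top surface at z = 762 mm, supported by four round legs of 78 mm diameter, each leg's bounding box inset 44 mm from the nearest pair of top edges, running from the floor.

B is a chair: 509×402 mm seat, 26 mm thick, top at z = 490 mm, on four 37 mm square corner legs flush with the seat edges. A 18 mm thick backrest slab spans the full seat width, extending 313 mm above the seat top, its back face flush with the seat's +y edge. Two armrests of 26×26 mm section run along each side from the seat's front edge to the front of the backrest, top faces 210 mm above the seat top and outer faces flush with the seat's x-edges; a 26×26 mm post under the front of each armrest stands on the seat at the front corner.

The chair is on top of the table.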